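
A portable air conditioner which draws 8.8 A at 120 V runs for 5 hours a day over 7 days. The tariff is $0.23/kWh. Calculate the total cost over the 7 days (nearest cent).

Power = 8.8 A × 120 V = 1056 W = 1.056 kW
Runtime = 5 h/day × 7 days = 35 h
Energy = 1.056 kW × 35 h = 36.96 kWh
Cost = 36.96 kWh × $0.23/kWh = $8.50

$8.50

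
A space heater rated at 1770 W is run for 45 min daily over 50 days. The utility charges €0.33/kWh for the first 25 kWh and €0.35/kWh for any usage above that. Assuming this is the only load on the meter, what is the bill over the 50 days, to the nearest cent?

Runtime = 45 min × 50 = 2250 min = 37.5 h
Energy = 1.77 kW × 37.5 h = 66.375 kWh
Tier 1 (0–25 kWh): 25 × €0.33 = €8.25
Above 25 kWh: 41.375 × €0.35 = €14.48125
Bill = €22.73

€22.73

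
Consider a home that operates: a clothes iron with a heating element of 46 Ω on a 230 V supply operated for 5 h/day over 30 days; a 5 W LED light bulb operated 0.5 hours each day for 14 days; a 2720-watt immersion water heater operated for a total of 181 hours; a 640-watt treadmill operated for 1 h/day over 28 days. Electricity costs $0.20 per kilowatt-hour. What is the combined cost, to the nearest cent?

$136.56

clothes iron: Power = V²/R = 230²/46 = 1150 W = 1.15 kW
clothes iron: Runtime = 5 h/day × 30 days = 150 h
clothes iron: 1.15 kW × 150 h = 172.5 kWh
LED light bulb: Runtime = 0.5 h/day × 14 days = 7 h
LED light bulb: 0.005 kW × 7 h = 0.035 kWh
immersion water heater: 2.72 kW × 181 h = 492.32 kWh
treadmill: Runtime = 1 h/day × 28 days = 28 h
treadmill: 0.64 kW × 28 h = 17.92 kWh
Total energy = 682.775 kWh
Cost = 682.775 × $0.20 = $136.56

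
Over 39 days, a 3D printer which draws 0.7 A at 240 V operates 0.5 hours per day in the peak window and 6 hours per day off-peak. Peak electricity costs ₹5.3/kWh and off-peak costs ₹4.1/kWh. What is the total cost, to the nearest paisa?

₹178.54

Power = 0.7 A × 240 V = 168 W = 0.168 kW
Peak energy = 0.168 kW × 0.5 h × 39 = 3.276 kWh
Off-peak energy = 0.168 kW × 6 h × 39 = 39.312 kWh
Cost = 3.276 × ₹5.3 + 39.312 × ₹4.1 = ₹17.3628 + ₹161.1792 = ₹178.54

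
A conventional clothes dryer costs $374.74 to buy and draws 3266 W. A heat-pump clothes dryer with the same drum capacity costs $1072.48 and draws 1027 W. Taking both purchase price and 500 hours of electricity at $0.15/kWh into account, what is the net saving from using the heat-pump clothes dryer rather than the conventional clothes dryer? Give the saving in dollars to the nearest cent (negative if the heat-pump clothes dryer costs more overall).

-$529.82

conventional clothes dryer: $374.74 + (3266/1000) kW × 500 h × $0.15 = $374.74 + $244.95 = $619.69
heat-pump clothes dryer: $1072.48 + (1027/1000) kW × 500 h × $0.15 = $1072.48 + $77.025 = $1149.505
Saving = $619.69 − $1149.505 = −$529.815 → -$529.82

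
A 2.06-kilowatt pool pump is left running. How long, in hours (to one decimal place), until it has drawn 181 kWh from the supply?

Hours = 181 kWh ÷ 2.06 kW = 87.9 h

87.9 h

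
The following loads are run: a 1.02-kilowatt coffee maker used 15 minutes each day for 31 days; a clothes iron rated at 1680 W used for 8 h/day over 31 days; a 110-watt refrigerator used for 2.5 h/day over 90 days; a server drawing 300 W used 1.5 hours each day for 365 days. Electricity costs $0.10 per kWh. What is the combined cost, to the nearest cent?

coffee maker: Runtime = 15 min × 31 = 465 min = 7.75 h
coffee maker: 1.02 kW × 7.75 h = 7.905 kWh
clothes iron: Runtime = 8 h/day × 31 days = 248 h
clothes iron: 1.68 kW × 248 h = 416.64 kWh
refrigerator: Runtime = 2.5 h/day × 90 days = 225 h
refrigerator: 0.11 kW × 225 h = 24.75 kWh
server: Runtime = 1.5 h/day × 365 days = 547.5 h
server: 0.3 kW × 547.5 h = 164.25 kWh
Total energy = 613.545 kWh
Cost = 613.545 × $0.10 = $61.35

$61.35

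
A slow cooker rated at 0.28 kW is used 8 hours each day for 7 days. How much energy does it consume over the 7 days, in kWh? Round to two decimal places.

Runtime = 8 h/day × 7 days = 56 h
Energy = 0.28 kW × 56 h = 15.68 kWh

15.68 kWh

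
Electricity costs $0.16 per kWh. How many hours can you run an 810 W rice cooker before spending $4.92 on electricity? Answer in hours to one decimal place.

Energy available = $4.92 ÷ $0.16/kWh = 30.75 kWh
Hours = 30.75 kWh ÷ 0.81 kW = 38.0 h

38.0 h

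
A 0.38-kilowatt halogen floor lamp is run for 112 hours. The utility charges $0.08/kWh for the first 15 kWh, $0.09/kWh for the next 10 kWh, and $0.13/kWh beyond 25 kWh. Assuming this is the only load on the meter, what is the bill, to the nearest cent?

Energy = 0.38 kW × 112 h = 42.56 kWh
Tier 1 (0–15 kWh): 15 × $0.08 = $1.2
Tier 2 (15–25 kWh): 10 × $0.09 = $0.9
Above 25 kWh: 17.56 × $0.13 = $2.2828
Bill = $4.38

$4.38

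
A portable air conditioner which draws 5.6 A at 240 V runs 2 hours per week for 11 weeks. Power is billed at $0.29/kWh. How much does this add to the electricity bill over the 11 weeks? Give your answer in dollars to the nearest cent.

$8.57

Power = 5.6 A × 240 V = 1344 W = 1.344 kW
Runtime = 2 h/week × 11 weeks = 22 h
Energy = 1.344 kW × 22 h = 29.568 kWh
Cost = 29.568 kWh × $0.29/kWh = $8.57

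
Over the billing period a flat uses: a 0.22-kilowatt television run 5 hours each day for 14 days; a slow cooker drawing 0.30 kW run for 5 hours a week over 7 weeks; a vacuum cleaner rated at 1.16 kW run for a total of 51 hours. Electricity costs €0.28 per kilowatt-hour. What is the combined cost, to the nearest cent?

television: Runtime = 5 h/day × 14 days = 70 h
television: 0.22 kW × 70 h = 15.4 kWh
slow cooker: Runtime = 5 h/week × 7 weeks = 35 h
slow cooker: 0.3 kW × 35 h = 10.5 kWh
vacuum cleaner: 1.16 kW × 51 h = 59.16 kWh
Total energy = 85.06 kWh
Cost = 85.06 × €0.28 = €23.82

€23.82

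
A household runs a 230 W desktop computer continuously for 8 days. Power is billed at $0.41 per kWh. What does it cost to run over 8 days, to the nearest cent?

$18.11

Runtime = 24 h × 8 = 192 h
Energy = 0.23 kW × 192 h = 44.16 kWh
Cost = 44.16 kWh × $0.41/kWh = $18.11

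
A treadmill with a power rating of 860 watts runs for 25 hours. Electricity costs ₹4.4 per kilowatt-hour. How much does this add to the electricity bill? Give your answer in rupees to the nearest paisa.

₹94.60

Energy = 0.86 kW × 25 h = 21.5 kWh
Cost = 21.5 kWh × ₹4.4/kWh = ₹94.60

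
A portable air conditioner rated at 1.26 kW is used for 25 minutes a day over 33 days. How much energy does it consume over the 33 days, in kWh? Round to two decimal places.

17.33 kWh

Runtime = 25 min × 33 = 825 min = 13.75 h
Energy = 1.26 kW × 13.75 h = 17.325 kWh ≈ 17.33 kWh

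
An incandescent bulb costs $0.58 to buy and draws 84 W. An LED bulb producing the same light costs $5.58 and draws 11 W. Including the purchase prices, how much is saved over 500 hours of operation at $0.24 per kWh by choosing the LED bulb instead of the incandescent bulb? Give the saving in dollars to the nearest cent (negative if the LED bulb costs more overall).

$3.76

incandescent bulb: $0.58 + (84/1000) kW × 500 h × $0.24 = $0.58 + $10.08 = $10.66
LED bulb: $5.58 + (11/1000) kW × 500 h × $0.24 = $5.58 + $1.32 = $6.9
Saving = $10.66 − $6.9 = $3.76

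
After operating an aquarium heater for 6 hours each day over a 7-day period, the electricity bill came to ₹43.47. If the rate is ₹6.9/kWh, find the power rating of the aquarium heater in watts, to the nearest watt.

150 W

Energy = ₹43.47 ÷ ₹6.9/kWh = 6.3 kWh
Runtime = 6 h/day × 7 days = 42 h
Power = 6.3 kWh ÷ 42 h = 0.15 kW = 150 W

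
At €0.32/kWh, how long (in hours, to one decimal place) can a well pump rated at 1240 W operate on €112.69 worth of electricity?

284.0 h

Energy available = €112.69 ÷ €0.32/kWh = 352.1563 kWh
Hours = 352.1563 kWh ÷ 1.24 kW = 284.0 h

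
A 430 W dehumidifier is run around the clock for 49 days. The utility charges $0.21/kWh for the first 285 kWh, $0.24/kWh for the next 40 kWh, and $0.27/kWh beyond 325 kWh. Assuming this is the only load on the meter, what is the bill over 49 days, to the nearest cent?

Runtime = 24 h × 49 = 1176 h
Energy = 0.43 kW × 1176 h = 505.68 kWh
Tier 1 (0–285 kWh): 285 × $0.21 = $59.85
Tier 2 (285–325 kWh): 40 × $0.24 = $9.6
Above 325 kWh: 180.68 × $0.27 = $48.7836
Bill = $118.23

$118.23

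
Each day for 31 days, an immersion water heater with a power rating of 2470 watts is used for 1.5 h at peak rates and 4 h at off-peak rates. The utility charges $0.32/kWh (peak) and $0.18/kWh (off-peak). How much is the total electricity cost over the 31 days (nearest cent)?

Peak energy = 2.47 kW × 1.5 h × 31 = 114.855 kWh
Off-peak energy = 2.47 kW × 4 h × 31 = 306.28 kWh
Cost = 114.855 × $0.32 + 306.28 × $0.18 = $36.7536 + $55.1304 = $91.88

$91.88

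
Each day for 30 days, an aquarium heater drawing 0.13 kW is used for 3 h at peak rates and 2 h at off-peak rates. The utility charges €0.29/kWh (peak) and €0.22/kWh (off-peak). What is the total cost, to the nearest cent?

Peak energy = 0.13 kW × 3 h × 30 = 11.7 kWh
Off-peak energy = 0.13 kW × 2 h × 30 = 7.8 kWh
Cost = 11.7 × €0.29 + 7.8 × €0.22 = €3.393 + €1.716 = €5.11

€5.11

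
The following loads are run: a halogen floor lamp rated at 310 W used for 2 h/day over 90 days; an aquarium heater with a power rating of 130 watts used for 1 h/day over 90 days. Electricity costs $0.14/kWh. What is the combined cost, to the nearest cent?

$9.45

halogen floor lamp: Runtime = 2 h/day × 90 days = 180 h
halogen floor lamp: 0.31 kW × 180 h = 55.8 kWh
aquarium heater: Runtime = 1 h/day × 90 days = 90 h
aquarium heater: 0.13 kW × 90 h = 11.7 kWh
Total energy = 67.5 kWh
Cost = 67.5 × $0.14 = $9.45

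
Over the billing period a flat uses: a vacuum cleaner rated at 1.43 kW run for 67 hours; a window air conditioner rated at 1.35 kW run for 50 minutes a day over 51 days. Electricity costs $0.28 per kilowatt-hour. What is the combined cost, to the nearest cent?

vacuum cleaner: 1.43 kW × 67 h = 95.81 kWh
window air conditioner: Runtime = 50 min × 51 = 2550 min = 42.5 h
window air conditioner: 1.35 kW × 42.5 h = 57.375 kWh
Total energy = 153.185 kWh
Cost = 153.185 × $0.28 = $42.89

$42.89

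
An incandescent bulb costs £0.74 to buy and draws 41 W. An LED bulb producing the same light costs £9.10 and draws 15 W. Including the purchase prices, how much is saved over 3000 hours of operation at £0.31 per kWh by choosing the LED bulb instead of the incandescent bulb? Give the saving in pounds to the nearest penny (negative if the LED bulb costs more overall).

incandescent bulb: £0.74 + (41/1000) kW × 3000 h × £0.31 = £0.74 + £38.13 = £38.87
LED bulb: £9.10 + (15/1000) kW × 3000 h × £0.31 = £9.10 + £13.95 = £23.05
Saving = £38.87 − £23.05 = £15.82

£15.82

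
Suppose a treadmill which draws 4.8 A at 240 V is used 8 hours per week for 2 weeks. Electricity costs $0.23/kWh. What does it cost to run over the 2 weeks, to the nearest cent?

Power = 4.8 A × 240 V = 1152 W = 1.152 kW
Runtime = 8 h/week × 2 weeks = 16 h
Energy = 1.152 kW × 16 h = 18.432 kWh
Cost = 18.432 kWh × $0.23/kWh = $4.24

$4.24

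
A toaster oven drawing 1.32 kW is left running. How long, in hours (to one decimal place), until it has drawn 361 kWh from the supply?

Hours = 361 kWh ÷ 1.32 kW = 273.5 h

273.5 h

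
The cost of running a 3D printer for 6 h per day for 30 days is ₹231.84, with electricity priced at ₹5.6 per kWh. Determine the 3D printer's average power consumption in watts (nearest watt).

230 W

Energy = ₹231.84 ÷ ₹5.6/kWh = 41.4 kWh
Runtime = 6 h/day × 30 days = 180 h
Power = 41.4 kWh ÷ 180 h = 0.23 kW = 230 W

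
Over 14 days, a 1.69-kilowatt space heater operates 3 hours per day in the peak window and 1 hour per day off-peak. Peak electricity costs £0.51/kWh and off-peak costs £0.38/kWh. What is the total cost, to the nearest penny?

Peak energy = 1.69 kW × 3 h × 14 = 70.98 kWh
Off-peak energy = 1.69 kW × 1 h × 14 = 23.66 kWh
Cost = 70.98 × £0.51 + 23.66 × £0.38 = £36.1998 + £8.9908 = £45.19

£45.19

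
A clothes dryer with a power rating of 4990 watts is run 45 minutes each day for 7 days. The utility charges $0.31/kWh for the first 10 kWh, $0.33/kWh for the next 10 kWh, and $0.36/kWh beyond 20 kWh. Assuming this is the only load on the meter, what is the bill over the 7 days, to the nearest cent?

$8.63

Runtime = 45 min × 7 = 315 min = 5.25 h
Energy = 4.99 kW × 5.25 h = 26.1975 kWh
Tier 1 (0–10 kWh): 10 × $0.31 = $3.1
Tier 2 (10–20 kWh): 10 × $0.33 = $3.3
Above 20 kWh: 6.1975 × $0.36 = $2.2311
Bill = $8.63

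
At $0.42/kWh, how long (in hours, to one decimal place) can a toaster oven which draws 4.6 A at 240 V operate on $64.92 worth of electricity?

Power = 4.6 A × 240 V = 1104 W = 1.104 kW
Energy available = $64.92 ÷ $0.42/kWh = 154.5714 kWh
Hours = 154.5714 kWh ÷ 1.104 kW = 140.0 h

140.0 h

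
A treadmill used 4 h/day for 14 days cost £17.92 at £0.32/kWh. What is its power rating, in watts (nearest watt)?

Energy = £17.92 ÷ £0.32/kWh = 56 kWh
Runtime = 4 h/day × 14 days = 56 h
Power = 56 kWh ÷ 56 h = 1 kW = 1000 W

1000 W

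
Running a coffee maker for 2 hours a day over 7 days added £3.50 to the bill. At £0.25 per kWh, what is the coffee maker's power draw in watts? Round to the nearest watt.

1000 W

Energy = £3.50 ÷ £0.25/kWh = 14 kWh
Runtime = 2 h/day × 7 days = 14 h
Power = 14 kWh ÷ 14 h = 1 kW = 1000 W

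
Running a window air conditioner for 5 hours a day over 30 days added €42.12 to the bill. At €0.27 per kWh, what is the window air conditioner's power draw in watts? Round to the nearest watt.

Energy = €42.12 ÷ €0.27/kWh = 156 kWh
Runtime = 5 h/day × 30 days = 150 h
Power = 156 kWh ÷ 150 h = 1.04 kW = 1040 W

1040 W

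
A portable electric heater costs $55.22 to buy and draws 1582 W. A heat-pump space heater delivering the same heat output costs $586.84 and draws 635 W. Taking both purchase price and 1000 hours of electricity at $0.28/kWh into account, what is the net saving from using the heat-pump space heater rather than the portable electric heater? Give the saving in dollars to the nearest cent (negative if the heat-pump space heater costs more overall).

-$266.46

portable electric heater: $55.22 + (1582/1000) kW × 1000 h × $0.28 = $55.22 + $442.96 = $498.18
heat-pump space heater: $586.84 + (635/1000) kW × 1000 h × $0.28 = $586.84 + $177.8 = $764.64
Saving = $498.18 − $764.64 = −$266.46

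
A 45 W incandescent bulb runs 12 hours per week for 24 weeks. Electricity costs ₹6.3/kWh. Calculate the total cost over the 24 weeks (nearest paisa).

Runtime = 12 h/week × 24 weeks = 288 h
Energy = 0.045 kW × 288 h = 12.96 kWh
Cost = 12.96 kWh × ₹6.3/kWh = ₹81.65

₹81.65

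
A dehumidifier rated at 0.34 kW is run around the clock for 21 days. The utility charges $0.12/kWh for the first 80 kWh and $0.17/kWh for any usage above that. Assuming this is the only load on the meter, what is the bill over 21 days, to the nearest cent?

Runtime = 24 h × 21 = 504 h
Energy = 0.34 kW × 504 h = 171.36 kWh
Tier 1 (0–80 kWh): 80 × $0.12 = $9.6
Above 80 kWh: 91.36 × $0.17 = $15.5312
Bill = $25.13

$25.13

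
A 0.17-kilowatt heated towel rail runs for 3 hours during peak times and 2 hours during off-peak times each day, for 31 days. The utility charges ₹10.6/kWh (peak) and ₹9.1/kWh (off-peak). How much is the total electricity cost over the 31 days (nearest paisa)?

Peak energy = 0.17 kW × 3 h × 31 = 15.81 kWh
Off-peak energy = 0.17 kW × 2 h × 31 = 10.54 kWh
Cost = 15.81 × ₹10.6 + 10.54 × ₹9.1 = ₹167.586 + ₹95.914 = ₹263.50

₹263.50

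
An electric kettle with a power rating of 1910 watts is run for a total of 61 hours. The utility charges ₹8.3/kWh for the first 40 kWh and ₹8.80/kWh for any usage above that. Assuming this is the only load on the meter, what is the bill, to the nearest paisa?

Energy = 1.91 kW × 61 h = 116.51 kWh
Tier 1 (0–40 kWh): 40 × ₹8.3 = ₹332
Above 40 kWh: 76.51 × ₹8.80 = ₹673.288
Bill = ₹1005.29

₹1005.29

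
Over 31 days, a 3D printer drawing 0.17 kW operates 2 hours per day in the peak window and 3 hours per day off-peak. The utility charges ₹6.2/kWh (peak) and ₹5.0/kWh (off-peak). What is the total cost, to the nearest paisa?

₹144.40

Peak energy = 0.17 kW × 2 h × 31 = 10.54 kWh
Off-peak energy = 0.17 kW × 3 h × 31 = 15.81 kWh
Cost = 10.54 × ₹6.2 + 15.81 × ₹5.0 = ₹65.348 + ₹79.05 = ₹144.40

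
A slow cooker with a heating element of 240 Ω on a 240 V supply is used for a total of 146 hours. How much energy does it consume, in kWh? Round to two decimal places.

35.04 kWh

Power = V²/R = 240²/240 = 240 W = 0.24 kW
Energy = 0.24 kW × 146 h = 35.04 kWh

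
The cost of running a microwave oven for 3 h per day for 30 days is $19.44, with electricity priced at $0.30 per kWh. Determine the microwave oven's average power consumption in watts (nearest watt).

Energy = $19.44 ÷ $0.30/kWh = 64.8 kWh
Runtime = 3 h/day × 30 days = 90 h
Power = 64.8 kWh ÷ 90 h = 0.72 kW = 720 W

720 W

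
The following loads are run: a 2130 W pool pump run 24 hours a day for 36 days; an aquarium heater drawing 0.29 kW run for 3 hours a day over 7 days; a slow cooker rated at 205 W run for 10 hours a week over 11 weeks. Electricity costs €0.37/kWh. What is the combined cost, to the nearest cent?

€691.52

pool pump: Runtime = 24 h × 36 = 864 h
pool pump: 2.13 kW × 864 h = 1840.32 kWh
aquarium heater: Runtime = 3 h/day × 7 days = 21 h
aquarium heater: 0.29 kW × 21 h = 6.09 kWh
slow cooker: Runtime = 10 h/week × 11 weeks = 110 h
slow cooker: 0.205 kW × 110 h = 22.55 kWh
Total energy = 1868.96 kWh
Cost = 1868.96 × €0.37 = €691.52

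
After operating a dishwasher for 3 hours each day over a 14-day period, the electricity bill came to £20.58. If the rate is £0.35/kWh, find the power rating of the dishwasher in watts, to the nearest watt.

1400 W

Energy = £20.58 ÷ £0.35/kWh = 58.8 kWh
Runtime = 3 h/day × 14 days = 42 h
Power = 58.8 kWh ÷ 42 h = 1.4 kW = 1400 W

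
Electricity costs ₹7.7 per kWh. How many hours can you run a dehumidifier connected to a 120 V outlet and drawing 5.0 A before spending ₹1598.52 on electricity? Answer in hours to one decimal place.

Power = 5.0 A × 120 V = 600 W = 0.6 kW
Energy available = ₹1598.52 ÷ ₹7.7/kWh = 207.6 kWh
Hours = 207.6 kWh ÷ 0.6 kW = 346.0 h

346.0 h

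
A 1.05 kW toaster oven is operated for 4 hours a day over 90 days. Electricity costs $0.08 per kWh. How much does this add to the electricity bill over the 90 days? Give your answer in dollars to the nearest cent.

Runtime = 4 h/day × 90 days = 360 h
Energy = 1.05 kW × 360 h = 378 kWh
Cost = 378 kWh × $0.08/kWh = $30.24

$30.24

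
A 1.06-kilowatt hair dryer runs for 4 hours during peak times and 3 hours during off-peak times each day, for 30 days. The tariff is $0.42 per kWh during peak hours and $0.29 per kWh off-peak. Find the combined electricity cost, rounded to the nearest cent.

$81.09

Peak energy = 1.06 kW × 4 h × 30 = 127.2 kWh
Off-peak energy = 1.06 kW × 3 h × 30 = 95.4 kWh
Cost = 127.2 × $0.42 + 95.4 × $0.29 = $53.424 + $27.666 = $81.09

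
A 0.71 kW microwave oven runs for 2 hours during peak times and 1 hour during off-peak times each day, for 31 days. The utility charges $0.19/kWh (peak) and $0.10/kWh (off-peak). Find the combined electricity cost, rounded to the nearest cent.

Peak energy = 0.71 kW × 2 h × 31 = 44.02 kWh
Off-peak energy = 0.71 kW × 1 h × 31 = 22.01 kWh
Cost = 44.02 × $0.19 + 22.01 × $0.10 = $8.3638 + $2.201 = $10.56

$10.56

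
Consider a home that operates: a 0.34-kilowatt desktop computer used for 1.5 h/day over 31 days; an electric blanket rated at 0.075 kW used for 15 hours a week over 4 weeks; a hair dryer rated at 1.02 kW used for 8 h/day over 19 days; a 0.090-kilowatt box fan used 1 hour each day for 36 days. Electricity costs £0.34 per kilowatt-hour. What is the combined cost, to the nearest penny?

£60.72

desktop computer: Runtime = 1.5 h/day × 31 days = 46.5 h
desktop computer: 0.34 kW × 46.5 h = 15.81 kWh
electric blanket: Runtime = 15 h/week × 4 weeks = 60 h
electric blanket: 0.075 kW × 60 h = 4.5 kWh
hair dryer: Runtime = 8 h/day × 19 days = 152 h
hair dryer: 1.02 kW × 152 h = 155.04 kWh
box fan: Runtime = 1 h/day × 36 days = 36 h
box fan: 0.09 kW × 36 h = 3.24 kWh
Total energy = 178.59 kWh
Cost = 178.59 × £0.34 = £60.72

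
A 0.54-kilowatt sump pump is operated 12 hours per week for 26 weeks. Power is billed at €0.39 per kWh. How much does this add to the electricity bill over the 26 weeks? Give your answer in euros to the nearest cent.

Runtime = 12 h/week × 26 weeks = 312 h
Energy = 0.54 kW × 312 h = 168.48 kWh
Cost = 168.48 kWh × €0.39/kWh = €65.71

€65.71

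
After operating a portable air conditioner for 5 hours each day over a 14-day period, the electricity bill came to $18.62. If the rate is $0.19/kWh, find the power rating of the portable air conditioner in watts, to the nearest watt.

1400 W

Energy = $18.62 ÷ $0.19/kWh = 98 kWh
Runtime = 5 h/day × 14 days = 70 h
Power = 98 kWh ÷ 70 h = 1.4 kW = 1400 W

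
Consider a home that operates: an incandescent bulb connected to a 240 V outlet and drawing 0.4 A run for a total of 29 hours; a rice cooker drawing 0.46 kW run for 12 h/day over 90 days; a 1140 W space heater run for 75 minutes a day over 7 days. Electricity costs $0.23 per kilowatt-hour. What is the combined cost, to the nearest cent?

$117.20

incandescent bulb: Power = 0.4 A × 240 V = 96 W = 0.096 kW
incandescent bulb: 0.096 kW × 29 h = 2.784 kWh
rice cooker: Runtime = 12 h/day × 90 days = 1080 h
rice cooker: 0.46 kW × 1080 h = 496.8 kWh
space heater: Runtime = 75 min × 7 = 525 min = 8.75 h
space heater: 1.14 kW × 8.75 h = 9.975 kWh
Total energy = 509.559 kWh
Cost = 509.559 × $0.23 = $117.20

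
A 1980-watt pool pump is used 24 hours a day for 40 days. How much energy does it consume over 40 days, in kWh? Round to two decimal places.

1900.80 kWh

Runtime = 24 h × 40 = 960 h
Energy = 1.98 kW × 960 h = 1900.8 kWh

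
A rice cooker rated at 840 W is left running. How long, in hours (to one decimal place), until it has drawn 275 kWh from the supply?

Hours = 275 kWh ÷ 0.84 kW = 327.4 h

327.4 h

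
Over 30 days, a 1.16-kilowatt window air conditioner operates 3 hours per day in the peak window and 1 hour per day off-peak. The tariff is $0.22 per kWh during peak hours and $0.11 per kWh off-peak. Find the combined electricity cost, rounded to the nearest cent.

Peak energy = 1.16 kW × 3 h × 30 = 104.4 kWh
Off-peak energy = 1.16 kW × 1 h × 30 = 34.8 kWh
Cost = 104.4 × $0.22 + 34.8 × $0.11 = $22.968 + $3.828 = $26.80

$26.80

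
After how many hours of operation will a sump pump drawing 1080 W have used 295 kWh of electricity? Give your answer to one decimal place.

Hours = 295 kWh ÷ 1.08 kW = 273.1 h

273.1 h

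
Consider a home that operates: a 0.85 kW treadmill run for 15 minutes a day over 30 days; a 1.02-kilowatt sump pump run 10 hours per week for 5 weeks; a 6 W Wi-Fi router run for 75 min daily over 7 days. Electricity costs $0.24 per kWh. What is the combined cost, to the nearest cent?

treadmill: Runtime = 15 min × 30 = 450 min = 7.5 h
treadmill: 0.85 kW × 7.5 h = 6.375 kWh
sump pump: Runtime = 10 h/week × 5 weeks = 50 h
sump pump: 1.02 kW × 50 h = 51 kWh
Wi-Fi router: Runtime = 75 min × 7 = 525 min = 8.75 h
Wi-Fi router: 0.006 kW × 8.75 h = 0.0525 kWh
Total energy = 57.4275 kWh
Cost = 57.4275 × $0.24 = $13.78

$13.78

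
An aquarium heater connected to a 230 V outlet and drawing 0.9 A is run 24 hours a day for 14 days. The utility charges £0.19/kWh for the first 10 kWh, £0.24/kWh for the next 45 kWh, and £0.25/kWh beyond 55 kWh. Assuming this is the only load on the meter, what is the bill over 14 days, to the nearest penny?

Power = 0.9 A × 230 V = 207 W = 0.207 kW
Runtime = 24 h × 14 = 336 h
Energy = 0.207 kW × 336 h = 69.552 kWh
Tier 1 (0–10 kWh): 10 × £0.19 = £1.9
Tier 2 (10–55 kWh): 45 × £0.24 = £10.8
Above 55 kWh: 14.552 × £0.25 = £3.638
Bill = £16.34

£16.34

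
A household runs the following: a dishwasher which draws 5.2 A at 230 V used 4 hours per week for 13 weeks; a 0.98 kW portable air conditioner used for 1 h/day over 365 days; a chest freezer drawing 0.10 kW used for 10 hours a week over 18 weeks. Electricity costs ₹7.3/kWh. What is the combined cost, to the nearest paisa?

dishwasher: Power = 5.2 A × 230 V = 1196 W = 1.196 kW
dishwasher: Runtime = 4 h/week × 13 weeks = 52 h
dishwasher: 1.196 kW × 52 h = 62.192 kWh
portable air conditioner: Runtime = 1 h/day × 365 days = 365 h
portable air conditioner: 0.98 kW × 365 h = 357.7 kWh
chest freezer: Runtime = 10 h/week × 18 weeks = 180 h
chest freezer: 0.1 kW × 180 h = 18 kWh
Total energy = 437.892 kWh
Cost = 437.892 × ₹7.3 = ₹3196.61

₹3196.61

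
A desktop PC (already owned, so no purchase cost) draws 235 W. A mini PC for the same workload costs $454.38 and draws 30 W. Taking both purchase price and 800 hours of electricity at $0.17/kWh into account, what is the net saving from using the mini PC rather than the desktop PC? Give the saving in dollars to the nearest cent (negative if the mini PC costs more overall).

desktop PC: $0.00 + (235/1000) kW × 800 h × $0.17 = $0.00 + $31.96 = $31.96
mini PC: $454.38 + (30/1000) kW × 800 h × $0.17 = $454.38 + $4.08 = $458.46
Saving = $31.96 − $458.46 = −$426.5

-$426.50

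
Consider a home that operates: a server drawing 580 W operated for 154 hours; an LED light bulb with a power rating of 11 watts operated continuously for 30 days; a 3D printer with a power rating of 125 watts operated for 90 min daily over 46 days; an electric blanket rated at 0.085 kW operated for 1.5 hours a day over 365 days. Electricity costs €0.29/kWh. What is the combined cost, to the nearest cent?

server: 0.58 kW × 154 h = 89.32 kWh
LED light bulb: Runtime = 24 h × 30 = 720 h
LED light bulb: 0.011 kW × 720 h = 7.92 kWh
3D printer: Runtime = 90 min × 46 = 4140 min = 69 h
3D printer: 0.125 kW × 69 h = 8.625 kWh
electric blanket: Runtime = 1.5 h/day × 365 days = 547.5 h
electric blanket: 0.085 kW × 547.5 h = 46.5375 kWh
Total energy = 152.4025 kWh
Cost = 152.4025 × €0.29 = €44.20

€44.20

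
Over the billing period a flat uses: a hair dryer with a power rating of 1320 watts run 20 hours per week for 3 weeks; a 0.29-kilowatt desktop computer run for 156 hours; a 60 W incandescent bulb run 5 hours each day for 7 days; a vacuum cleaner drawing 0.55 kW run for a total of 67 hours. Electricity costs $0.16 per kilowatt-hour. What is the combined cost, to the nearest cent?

hair dryer: Runtime = 20 h/week × 3 weeks = 60 h
hair dryer: 1.32 kW × 60 h = 79.2 kWh
desktop computer: 0.29 kW × 156 h = 45.24 kWh
incandescent bulb: Runtime = 5 h/day × 7 days = 35 h
incandescent bulb: 0.06 kW × 35 h = 2.1 kWh
vacuum cleaner: 0.55 kW × 67 h = 36.85 kWh
Total energy = 163.39 kWh
Cost = 163.39 × $0.16 = $26.14

$26.14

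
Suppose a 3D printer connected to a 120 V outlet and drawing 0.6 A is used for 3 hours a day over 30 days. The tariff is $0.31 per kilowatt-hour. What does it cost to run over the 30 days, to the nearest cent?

$2.01

Power = 0.6 A × 120 V = 72 W = 0.072 kW
Runtime = 3 h/day × 30 days = 90 h
Energy = 0.072 kW × 90 h = 6.48 kWh
Cost = 6.48 kWh × $0.31/kWh = $2.01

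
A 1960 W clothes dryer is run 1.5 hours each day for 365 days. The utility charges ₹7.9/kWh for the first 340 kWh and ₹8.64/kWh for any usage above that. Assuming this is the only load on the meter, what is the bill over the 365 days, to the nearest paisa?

Runtime = 1.5 h/day × 365 days = 547.5 h
Energy = 1.96 kW × 547.5 h = 1073.1 kWh
Tier 1 (0–340 kWh): 340 × ₹7.9 = ₹2686
Above 340 kWh: 733.1 × ₹8.64 = ₹6333.984
Bill = ₹9019.98

₹9019.98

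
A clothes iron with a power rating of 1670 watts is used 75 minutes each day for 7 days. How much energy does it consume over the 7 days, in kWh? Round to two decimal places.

Runtime = 75 min × 7 = 525 min = 8.75 h
Energy = 1.67 kW × 8.75 h = 14.6125 kWh ≈ 14.61 kWh

14.61 kWh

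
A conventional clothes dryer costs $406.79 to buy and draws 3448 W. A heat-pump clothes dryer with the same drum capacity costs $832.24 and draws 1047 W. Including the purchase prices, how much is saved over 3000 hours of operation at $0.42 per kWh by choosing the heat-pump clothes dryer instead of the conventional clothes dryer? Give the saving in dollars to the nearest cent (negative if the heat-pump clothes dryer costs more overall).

conventional clothes dryer: $406.79 + (3448/1000) kW × 3000 h × $0.42 = $406.79 + $4344.48 = $4751.27
heat-pump clothes dryer: $832.24 + (1047/1000) kW × 3000 h × $0.42 = $832.24 + $1319.22 = $2151.46
Saving = $4751.27 − $2151.46 = $2599.81

$2599.81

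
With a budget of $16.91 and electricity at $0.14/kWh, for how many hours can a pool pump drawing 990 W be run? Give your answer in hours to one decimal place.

122.0 h

Energy available = $16.91 ÷ $0.14/kWh = 120.7857 kWh
Hours = 120.7857 kWh ÷ 0.99 kW = 122.0 h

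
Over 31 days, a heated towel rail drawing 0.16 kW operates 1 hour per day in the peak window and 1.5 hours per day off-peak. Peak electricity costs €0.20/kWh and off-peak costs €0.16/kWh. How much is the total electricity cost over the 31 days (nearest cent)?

Peak energy = 0.16 kW × 1 h × 31 = 4.96 kWh
Off-peak energy = 0.16 kW × 1.5 h × 31 = 7.44 kWh
Cost = 4.96 × €0.20 + 7.44 × €0.16 = €0.992 + €1.1904 = €2.18

€2.18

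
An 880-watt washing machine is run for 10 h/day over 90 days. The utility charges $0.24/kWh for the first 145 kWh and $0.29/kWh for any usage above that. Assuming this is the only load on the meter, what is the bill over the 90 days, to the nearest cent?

$222.43

Runtime = 10 h/day × 90 days = 900 h
Energy = 0.88 kW × 900 h = 792 kWh
Tier 1 (0–145 kWh): 145 × $0.24 = $34.8
Above 145 kWh: 647 × $0.29 = $187.63
Bill = $222.43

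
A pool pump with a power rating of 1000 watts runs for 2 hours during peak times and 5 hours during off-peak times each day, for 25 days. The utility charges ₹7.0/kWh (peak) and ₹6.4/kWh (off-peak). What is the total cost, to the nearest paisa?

₹1150.00

Peak energy = 1 kW × 2 h × 25 = 50 kWh
Off-peak energy = 1 kW × 5 h × 25 = 125 kWh
Cost = 50 × ₹7.0 + 125 × ₹6.4 = ₹350 + ₹800 = ₹1150.00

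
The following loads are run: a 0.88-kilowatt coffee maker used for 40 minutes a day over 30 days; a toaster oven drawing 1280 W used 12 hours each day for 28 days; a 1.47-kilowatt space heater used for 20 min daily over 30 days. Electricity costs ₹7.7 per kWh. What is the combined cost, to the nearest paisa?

coffee maker: Runtime = 40 min × 30 = 1200 min = 20 h
coffee maker: 0.88 kW × 20 h = 17.6 kWh
toaster oven: Runtime = 12 h/day × 28 days = 336 h
toaster oven: 1.28 kW × 336 h = 430.08 kWh
space heater: Runtime = 20 min × 30 = 600 min = 10 h
space heater: 1.47 kW × 10 h = 14.7 kWh
Total energy = 462.38 kWh
Cost = 462.38 × ₹7.7 = ₹3560.33

₹3560.33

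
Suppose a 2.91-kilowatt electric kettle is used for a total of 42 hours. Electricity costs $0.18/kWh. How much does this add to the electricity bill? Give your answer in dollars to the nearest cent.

$22.00

Energy = 2.91 kW × 42 h = 122.22 kWh
Cost = 122.22 kWh × $0.18/kWh = $22.00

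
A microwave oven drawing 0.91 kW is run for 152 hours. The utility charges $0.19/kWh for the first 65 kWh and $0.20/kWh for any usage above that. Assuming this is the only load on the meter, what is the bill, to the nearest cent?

Energy = 0.91 kW × 152 h = 138.32 kWh
Tier 1 (0–65 kWh): 65 × $0.19 = $12.35
Above 65 kWh: 73.32 × $0.20 = $14.664
Bill = $27.01

$27.01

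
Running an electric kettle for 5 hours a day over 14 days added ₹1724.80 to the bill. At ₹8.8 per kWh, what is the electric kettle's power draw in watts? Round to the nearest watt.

2800 W

Energy = ₹1724.80 ÷ ₹8.8/kWh = 196 kWh
Runtime = 5 h/day × 14 days = 70 h
Power = 196 kWh ÷ 70 h = 2.8 kW = 2800 W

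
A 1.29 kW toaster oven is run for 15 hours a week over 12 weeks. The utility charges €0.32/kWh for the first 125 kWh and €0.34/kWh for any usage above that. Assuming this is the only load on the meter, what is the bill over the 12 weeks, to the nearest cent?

Runtime = 15 h/week × 12 weeks = 180 h
Energy = 1.29 kW × 180 h = 232.2 kWh
Tier 1 (0–125 kWh): 125 × €0.32 = €40
Above 125 kWh: 107.2 × €0.34 = €36.448
Bill = €76.45

€76.45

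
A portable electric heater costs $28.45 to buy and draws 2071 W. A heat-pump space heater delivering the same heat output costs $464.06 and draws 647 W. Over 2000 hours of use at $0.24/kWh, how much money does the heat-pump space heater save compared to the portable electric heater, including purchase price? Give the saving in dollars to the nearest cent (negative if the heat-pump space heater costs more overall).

$247.91

portable electric heater: $28.45 + (2071/1000) kW × 2000 h × $0.24 = $28.45 + $994.08 = $1022.53
heat-pump space heater: $464.06 + (647/1000) kW × 2000 h × $0.24 = $464.06 + $310.56 = $774.62
Saving = $1022.53 − $774.62 = $247.91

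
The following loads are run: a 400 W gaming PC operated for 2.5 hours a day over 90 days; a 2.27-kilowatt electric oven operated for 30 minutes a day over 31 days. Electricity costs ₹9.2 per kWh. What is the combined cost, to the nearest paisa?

₹1151.70

gaming PC: Runtime = 2.5 h/day × 90 days = 225 h
gaming PC: 0.4 kW × 225 h = 90 kWh
electric oven: Runtime = 30 min × 31 = 930 min = 15.5 h
electric oven: 2.27 kW × 15.5 h = 35.185 kWh
Total energy = 125.185 kWh
Cost = 125.185 × ₹9.2 = ₹1151.70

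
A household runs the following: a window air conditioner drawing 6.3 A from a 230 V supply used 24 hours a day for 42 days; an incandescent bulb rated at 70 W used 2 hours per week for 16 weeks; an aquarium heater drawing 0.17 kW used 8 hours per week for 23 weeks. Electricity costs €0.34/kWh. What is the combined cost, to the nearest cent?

€508.00

window air conditioner: Power = 6.3 A × 230 V = 1449 W = 1.449 kW
window air conditioner: Runtime = 24 h × 42 = 1008 h
window air conditioner: 1.449 kW × 1008 h = 1460.592 kWh
incandescent bulb: Runtime = 2 h/week × 16 weeks = 32 h
incandescent bulb: 0.07 kW × 32 h = 2.24 kWh
aquarium heater: Runtime = 8 h/week × 23 weeks = 184 h
aquarium heater: 0.17 kW × 184 h = 31.28 kWh
Total energy = 1494.112 kWh
Cost = 1494.112 × €0.34 = €508.00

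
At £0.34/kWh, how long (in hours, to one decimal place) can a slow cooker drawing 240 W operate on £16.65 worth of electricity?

Energy available = £16.65 ÷ £0.34/kWh = 48.9706 kWh
Hours = 48.9706 kWh ÷ 0.24 kW = 204.0 h

204.0 h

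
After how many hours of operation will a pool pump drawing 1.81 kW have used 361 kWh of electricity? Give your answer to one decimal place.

Hours = 361 kWh ÷ 1.81 kW = 199.4 h

199.4 h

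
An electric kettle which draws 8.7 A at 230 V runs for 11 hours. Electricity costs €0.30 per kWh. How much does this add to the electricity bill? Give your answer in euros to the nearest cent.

€6.60

Power = 8.7 A × 230 V = 2001 W = 2.001 kW
Energy = 2.001 kW × 11 h = 22.011 kWh
Cost = 22.011 kWh × €0.30/kWh = €6.60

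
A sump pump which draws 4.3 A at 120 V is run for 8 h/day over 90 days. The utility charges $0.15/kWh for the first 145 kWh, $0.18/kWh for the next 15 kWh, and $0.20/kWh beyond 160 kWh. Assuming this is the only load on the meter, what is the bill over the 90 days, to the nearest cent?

Power = 4.3 A × 120 V = 516 W = 0.516 kW
Runtime = 8 h/day × 90 days = 720 h
Energy = 0.516 kW × 720 h = 371.52 kWh
Tier 1 (0–145 kWh): 145 × $0.15 = $21.75
Tier 2 (145–160 kWh): 15 × $0.18 = $2.7
Above 160 kWh: 211.52 × $0.20 = $42.304
Bill = $66.75

$66.75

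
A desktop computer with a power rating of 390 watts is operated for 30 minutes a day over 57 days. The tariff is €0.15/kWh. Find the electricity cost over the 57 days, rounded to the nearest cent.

Runtime = 30 min × 57 = 1710 min = 28.5 h
Energy = 0.39 kW × 28.5 h = 11.115 kWh
Cost = 11.115 kWh × €0.15/kWh = €1.67

€1.67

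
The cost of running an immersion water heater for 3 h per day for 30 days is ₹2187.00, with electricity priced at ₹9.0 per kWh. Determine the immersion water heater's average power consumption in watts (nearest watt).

2700 W

Energy = ₹2187.00 ÷ ₹9.0/kWh = 243 kWh
Runtime = 3 h/day × 30 days = 90 h
Power = 243 kWh ÷ 90 h = 2.7 kW = 2700 W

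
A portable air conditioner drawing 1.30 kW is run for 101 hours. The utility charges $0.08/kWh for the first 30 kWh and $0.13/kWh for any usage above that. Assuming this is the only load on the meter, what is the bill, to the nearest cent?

Energy = 1.3 kW × 101 h = 131.3 kWh
Tier 1 (0–30 kWh): 30 × $0.08 = $2.4
Above 30 kWh: 101.3 × $0.13 = $13.169
Bill = $15.57

$15.57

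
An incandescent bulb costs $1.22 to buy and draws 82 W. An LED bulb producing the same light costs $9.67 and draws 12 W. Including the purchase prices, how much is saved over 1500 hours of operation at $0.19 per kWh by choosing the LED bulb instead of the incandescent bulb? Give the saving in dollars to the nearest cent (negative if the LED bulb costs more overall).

incandescent bulb: $1.22 + (82/1000) kW × 1500 h × $0.19 = $1.22 + $23.37 = $24.59
LED bulb: $9.67 + (12/1000) kW × 1500 h × $0.19 = $9.67 + $3.42 = $13.09
Saving = $24.59 − $13.09 = $11.5

$11.50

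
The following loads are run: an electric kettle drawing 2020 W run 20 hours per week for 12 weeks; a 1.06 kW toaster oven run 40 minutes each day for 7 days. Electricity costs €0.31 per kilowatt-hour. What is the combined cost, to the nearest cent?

€151.82

electric kettle: Runtime = 20 h/week × 12 weeks = 240 h
electric kettle: 2.02 kW × 240 h = 484.8 kWh
toaster oven: Runtime = 40 min × 7 = 280 min = 4.666666… h
toaster oven: 1.06 kW × 4.666666… h = 4.946666… kWh
Total energy = 489.746666… kWh
Cost = 489.746666… × €0.31 = €151.82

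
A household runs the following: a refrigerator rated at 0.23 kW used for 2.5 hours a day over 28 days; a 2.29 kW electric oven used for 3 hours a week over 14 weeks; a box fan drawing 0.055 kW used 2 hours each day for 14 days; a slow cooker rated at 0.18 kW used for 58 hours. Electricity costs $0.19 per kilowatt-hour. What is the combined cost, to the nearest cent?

$23.61

refrigerator: Runtime = 2.5 h/day × 28 days = 70 h
refrigerator: 0.23 kW × 70 h = 16.1 kWh
electric oven: Runtime = 3 h/week × 14 weeks = 42 h
electric oven: 2.29 kW × 42 h = 96.18 kWh
box fan: Runtime = 2 h/day × 14 days = 28 h
box fan: 0.055 kW × 28 h = 1.54 kWh
slow cooker: 0.18 kW × 58 h = 10.44 kWh
Total energy = 124.26 kWh
Cost = 124.26 × $0.19 = $23.61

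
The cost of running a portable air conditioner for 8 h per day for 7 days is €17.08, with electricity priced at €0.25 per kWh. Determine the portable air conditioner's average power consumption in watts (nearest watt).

Energy = €17.08 ÷ €0.25/kWh = 68.32 kWh
Runtime = 8 h/day × 7 days = 56 h
Power = 68.32 kWh ÷ 56 h = 1.22 kW = 1220 W

1220 W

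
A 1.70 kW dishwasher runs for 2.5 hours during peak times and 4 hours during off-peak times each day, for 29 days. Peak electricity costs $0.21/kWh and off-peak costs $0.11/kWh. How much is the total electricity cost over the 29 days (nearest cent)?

$47.57

Peak energy = 1.7 kW × 2.5 h × 29 = 123.25 kWh
Off-peak energy = 1.7 kW × 4 h × 29 = 197.2 kWh
Cost = 123.25 × $0.21 + 197.2 × $0.11 = $25.8825 + $21.692 = $47.57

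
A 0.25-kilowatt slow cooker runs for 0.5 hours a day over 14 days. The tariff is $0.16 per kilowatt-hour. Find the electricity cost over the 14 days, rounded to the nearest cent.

$0.28

Runtime = 0.5 h/day × 14 days = 7 h
Energy = 0.25 kW × 7 h = 1.75 kWh
Cost = 1.75 kWh × $0.16/kWh = $0.28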